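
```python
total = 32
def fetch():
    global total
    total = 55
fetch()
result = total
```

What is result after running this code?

Step 1: total = 32 globally.
Step 2: fetch() declares global total and sets it to 55.
Step 3: After fetch(), global total = 55. result = 55

The answer is 55.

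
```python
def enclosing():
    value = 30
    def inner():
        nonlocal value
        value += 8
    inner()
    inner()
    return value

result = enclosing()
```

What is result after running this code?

Step 1: value starts at 30.
Step 2: inner() is called 2 times, each adding 8.
Step 3: value = 30 + 8 * 2 = 46

The answer is 46.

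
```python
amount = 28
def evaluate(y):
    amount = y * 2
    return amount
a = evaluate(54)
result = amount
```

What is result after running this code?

Step 1: Global amount = 28.
Step 2: evaluate(54) creates local amount = 54 * 2 = 108.
Step 3: Global amount unchanged because no global keyword. result = 28

The answer is 28.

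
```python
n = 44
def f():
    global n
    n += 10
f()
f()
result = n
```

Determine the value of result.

Step 1: n = 44.
Step 2: First f(): n = 44 + 10 = 54.
Step 3: Second f(): n = 54 + 10 = 64. result = 64

The answer is 64.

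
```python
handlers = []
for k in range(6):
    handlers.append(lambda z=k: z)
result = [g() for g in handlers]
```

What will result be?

Step 1: Default arg z=k captures k at each iteration.
Step 2: Each lambda has its own default: 0, 1, ..., 5.
Step 3: result = [0, 1, 2, 3, 4, 5]

The answer is [0, 1, 2, 3, 4, 5].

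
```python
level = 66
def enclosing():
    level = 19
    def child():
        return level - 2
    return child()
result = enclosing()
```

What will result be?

Step 1: enclosing() shadows global level with level = 19.
Step 2: child() finds level = 19 in enclosing scope, computes 19 - 2 = 17.
Step 3: result = 17

The answer is 17.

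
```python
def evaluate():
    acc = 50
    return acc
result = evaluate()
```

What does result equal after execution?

Step 1: evaluate() defines acc = 50 in its local scope.
Step 2: return acc finds the local variable acc = 50.
Step 3: result = 50

The answer is 50.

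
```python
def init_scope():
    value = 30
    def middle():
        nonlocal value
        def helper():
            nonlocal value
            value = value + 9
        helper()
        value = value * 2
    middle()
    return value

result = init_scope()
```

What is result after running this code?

Step 1: value = 30.
Step 2: helper() adds 9: value = 30 + 9 = 39.
Step 3: middle() doubles: value = 39 * 2 = 78.
Step 4: result = 78

The answer is 78.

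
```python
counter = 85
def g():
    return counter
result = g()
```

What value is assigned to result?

Step 1: counter = 85 is defined in the global scope.
Step 2: g() looks up counter. No local counter exists, so Python checks the global scope via LEGB rule and finds counter = 85.
Step 3: result = 85

The answer is 85.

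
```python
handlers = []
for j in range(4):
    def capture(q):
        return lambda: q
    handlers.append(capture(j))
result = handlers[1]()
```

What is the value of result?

Step 1: capture(j) creates a new scope capturing q = j at call time.
Step 2: handlers[1] = capture(1), so its lambda captures q = 1.
Step 3: result = 1 (closure factory fixes late binding)

The answer is 1.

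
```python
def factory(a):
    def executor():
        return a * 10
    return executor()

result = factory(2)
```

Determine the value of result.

Step 1: factory(2) binds parameter a = 2.
Step 2: executor() accesses a = 2 from enclosing scope.
Step 3: result = 2 * 10 = 20

The answer is 20.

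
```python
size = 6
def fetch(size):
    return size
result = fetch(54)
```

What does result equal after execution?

Step 1: Global size = 6.
Step 2: fetch(54) takes parameter size = 54, which shadows the global.
Step 3: result = 54

The answer is 54.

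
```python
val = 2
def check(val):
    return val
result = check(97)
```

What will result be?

Step 1: Global val = 2.
Step 2: check(97) takes parameter val = 97, which shadows the global.
Step 3: result = 97

The answer is 97.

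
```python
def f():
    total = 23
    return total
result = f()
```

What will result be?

Step 1: f() defines total = 23 in its local scope.
Step 2: return total finds the local variable total = 23.
Step 3: result = 23

The answer is 23.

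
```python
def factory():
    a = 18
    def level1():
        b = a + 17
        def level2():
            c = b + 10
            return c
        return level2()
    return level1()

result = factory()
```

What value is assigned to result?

Step 1: a = 18. b = a + 17 = 35.
Step 2: c = b + 10 = 35 + 10 = 45.
Step 3: result = 45

The answer is 45.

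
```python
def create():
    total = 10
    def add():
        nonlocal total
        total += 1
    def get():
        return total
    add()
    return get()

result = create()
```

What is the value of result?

Step 1: total = 10. add() modifies it via nonlocal, get() reads it.
Step 2: add() makes total = 10 + 1 = 11.
Step 3: get() returns 11. result = 11

The answer is 11.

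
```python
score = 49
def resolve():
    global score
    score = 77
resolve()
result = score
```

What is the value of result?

Step 1: score = 49 globally.
Step 2: resolve() declares global score and sets it to 77.
Step 3: After resolve(), global score = 77. result = 77

The answer is 77.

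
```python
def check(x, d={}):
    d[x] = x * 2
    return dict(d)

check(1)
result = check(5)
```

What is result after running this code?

Step 1: Mutable default dict is shared across calls.
Step 2: First call adds 1: 2. Second call adds 5: 10.
Step 3: result = {1: 2, 5: 10}

The answer is {1: 2, 5: 10}.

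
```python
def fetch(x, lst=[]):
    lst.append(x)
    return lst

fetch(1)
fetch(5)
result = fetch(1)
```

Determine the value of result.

Step 1: Mutable default argument gotcha! The list [] is created once.
Step 2: Each call appends to the SAME list: [1], [1, 5], [1, 5, 1].
Step 3: result = [1, 5, 1]

The answer is [1, 5, 1].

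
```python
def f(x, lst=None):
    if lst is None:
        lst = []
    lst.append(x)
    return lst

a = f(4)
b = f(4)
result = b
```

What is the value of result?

Step 1: None default with guard creates a NEW list each call.
Step 2: a = [4] (fresh list). b = [4] (another fresh list).
Step 3: result = [4] (this is the fix for mutable default)

The answer is [4].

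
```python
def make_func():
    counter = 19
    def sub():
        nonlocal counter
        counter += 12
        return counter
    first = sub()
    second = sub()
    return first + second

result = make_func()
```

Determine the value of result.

Step 1: counter starts at 19.
Step 2: First call: counter = 19 + 12 = 31, returns 31.
Step 3: Second call: counter = 31 + 12 = 43, returns 43.
Step 4: result = 31 + 43 = 74

The answer is 74.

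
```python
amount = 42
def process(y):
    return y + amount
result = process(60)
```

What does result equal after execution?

Step 1: amount = 42 is defined globally.
Step 2: process(60) uses parameter y = 60 and looks up amount from global scope = 42.
Step 3: result = 60 + 42 = 102

The answer is 102.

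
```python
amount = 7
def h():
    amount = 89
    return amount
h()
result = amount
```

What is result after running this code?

Step 1: Global amount = 7.
Step 2: h() creates local amount = 89 (shadow, not modification).
Step 3: After h() returns, global amount is unchanged. result = 7

The answer is 7.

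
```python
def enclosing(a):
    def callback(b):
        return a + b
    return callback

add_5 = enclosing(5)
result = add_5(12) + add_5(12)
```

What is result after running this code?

Step 1: add_5 captures a = 5.
Step 2: add_5(12) = 5 + 12 = 17, called twice.
Step 3: result = 17 + 17 = 34

The answer is 34.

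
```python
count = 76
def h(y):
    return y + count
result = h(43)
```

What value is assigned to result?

Step 1: count = 76 is defined globally.
Step 2: h(43) uses parameter y = 43 and looks up count from global scope = 76.
Step 3: result = 43 + 76 = 119

The answer is 119.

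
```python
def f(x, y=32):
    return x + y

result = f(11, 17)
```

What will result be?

Step 1: f(11, 17) overrides default y with 17.
Step 2: Returns 11 + 17 = 28.
Step 3: result = 28

The answer is 28.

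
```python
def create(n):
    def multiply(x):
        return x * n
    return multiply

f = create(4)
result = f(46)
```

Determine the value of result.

Step 1: create(4) returns multiply closure with n = 4.
Step 2: f(46) computes 46 * 4 = 184.
Step 3: result = 184

The answer is 184.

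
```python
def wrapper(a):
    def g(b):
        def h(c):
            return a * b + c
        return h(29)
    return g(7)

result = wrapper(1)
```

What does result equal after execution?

Step 1: a = 1, b = 7, c = 29.
Step 2: h() computes a * b + c = 1 * 7 + 29 = 36.
Step 3: result = 36

The answer is 36.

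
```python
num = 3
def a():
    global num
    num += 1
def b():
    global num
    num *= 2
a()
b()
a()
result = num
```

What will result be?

Step 1: num = 3.
Step 2: a(): num = 3 + 1 = 4.
Step 3: b(): num = 4 * 2 = 8.
Step 4: a(): num = 8 + 1 = 9

The answer is 9.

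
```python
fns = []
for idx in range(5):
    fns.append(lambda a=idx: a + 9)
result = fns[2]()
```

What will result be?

Step 1: Default argument a=idx captures idx's value at definition time.
Step 2: fns[2] was defined when idx = 2, so a defaults to 2.
Step 3: result = 2 + 9 = 11 (default arg fixes the late binding issue)

The answer is 11.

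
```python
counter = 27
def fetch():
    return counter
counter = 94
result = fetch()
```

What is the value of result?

Step 1: counter is first set to 27, then reassigned to 94.
Step 2: fetch() is called after the reassignment, so it looks up the current global counter = 94.
Step 3: result = 94

The answer is 94.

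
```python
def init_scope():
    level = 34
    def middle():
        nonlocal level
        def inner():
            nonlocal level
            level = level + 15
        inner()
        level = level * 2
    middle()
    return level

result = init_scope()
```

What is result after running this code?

Step 1: level = 34.
Step 2: inner() adds 15: level = 34 + 15 = 49.
Step 3: middle() doubles: level = 49 * 2 = 98.
Step 4: result = 98

The answer is 98.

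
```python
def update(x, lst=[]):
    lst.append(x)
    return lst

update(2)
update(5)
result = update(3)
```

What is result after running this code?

Step 1: Mutable default argument gotcha! The list [] is created once.
Step 2: Each call appends to the SAME list: [2], [2, 5], [2, 5, 3].
Step 3: result = [2, 5, 3]

The answer is [2, 5, 3].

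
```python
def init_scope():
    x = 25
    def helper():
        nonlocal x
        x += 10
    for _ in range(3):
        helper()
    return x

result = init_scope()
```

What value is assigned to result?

Step 1: x = 25.
Step 2: helper() is called 3 times in a loop, each adding 10 via nonlocal.
Step 3: x = 25 + 10 * 3 = 55

The answer is 55.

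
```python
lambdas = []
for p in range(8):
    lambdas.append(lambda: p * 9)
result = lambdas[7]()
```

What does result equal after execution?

Step 1: All lambdas reference the same variable p (late binding).
Step 2: After the loop, p = 7. Every lambda returns p * 9.
Step 3: lambdas[7]() = 7 * 9 = 63

The answer is 63.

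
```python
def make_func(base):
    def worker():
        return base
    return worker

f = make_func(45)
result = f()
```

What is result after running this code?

Step 1: make_func(45) creates closure capturing base = 45.
Step 2: f() returns the captured base = 45.
Step 3: result = 45

The answer is 45.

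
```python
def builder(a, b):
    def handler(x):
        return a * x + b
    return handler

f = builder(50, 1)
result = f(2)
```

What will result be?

Step 1: builder(50, 1) captures a = 50, b = 1.
Step 2: f(2) computes 50 * 2 + 1 = 101.
Step 3: result = 101

The answer is 101.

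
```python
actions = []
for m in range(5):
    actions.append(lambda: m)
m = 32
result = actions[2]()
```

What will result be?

Step 1: Lambdas capture the variable m by reference, not by value.
Step 2: After the loop, m is reassigned to 32.
Step 3: actions[2]() looks up the current m = 32. result = 32

The answer is 32.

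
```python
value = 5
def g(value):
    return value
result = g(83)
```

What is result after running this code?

Step 1: Global value = 5.
Step 2: g(83) takes parameter value = 83, which shadows the global.
Step 3: result = 83

The answer is 83.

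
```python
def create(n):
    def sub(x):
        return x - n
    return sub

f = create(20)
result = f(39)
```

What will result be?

Step 1: create(20) creates a closure capturing n = 20.
Step 2: f(39) computes 39 - 20 = 19.
Step 3: result = 19

The answer is 19.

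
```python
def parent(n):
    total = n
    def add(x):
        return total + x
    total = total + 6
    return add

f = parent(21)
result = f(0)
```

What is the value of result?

Step 1: parent(21) sets total = 21, then total = 21 + 6 = 27.
Step 2: Closures capture by reference, so add sees total = 27.
Step 3: f(0) returns 27 + 0 = 27

The answer is 27.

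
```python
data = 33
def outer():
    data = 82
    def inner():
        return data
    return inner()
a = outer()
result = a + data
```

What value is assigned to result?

Step 1: outer() has local data = 82. inner() reads from enclosing.
Step 2: outer() returns 82. Global data = 33 unchanged.
Step 3: result = 82 + 33 = 115

The answer is 115.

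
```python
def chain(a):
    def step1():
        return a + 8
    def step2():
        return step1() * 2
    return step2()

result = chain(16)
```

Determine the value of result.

Step 1: chain(16) captures a = 16.
Step 2: step2() calls step1() which returns 16 + 8 = 24.
Step 3: step2() returns 24 * 2 = 48

The answer is 48.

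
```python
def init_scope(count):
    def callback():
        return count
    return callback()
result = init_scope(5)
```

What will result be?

Step 1: init_scope(5) binds parameter count = 5.
Step 2: callback() looks up count in enclosing scope and finds the parameter count = 5.
Step 3: result = 5

The answer is 5.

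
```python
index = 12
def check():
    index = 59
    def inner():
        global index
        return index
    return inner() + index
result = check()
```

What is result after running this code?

Step 1: Global index = 12. check() shadows with local index = 59.
Step 2: inner() uses global keyword, so inner() returns global index = 12.
Step 3: check() returns 12 + 59 = 71

The answer is 71.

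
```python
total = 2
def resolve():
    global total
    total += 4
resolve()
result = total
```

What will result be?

Step 1: total = 2 globally.
Step 2: resolve() modifies global total: total += 4 = 6.
Step 3: result = 6

The answer is 6.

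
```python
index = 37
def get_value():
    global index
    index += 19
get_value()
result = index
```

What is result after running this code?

Step 1: index = 37 globally.
Step 2: get_value() modifies global index: index += 19 = 56.
Step 3: result = 56

The answer is 56.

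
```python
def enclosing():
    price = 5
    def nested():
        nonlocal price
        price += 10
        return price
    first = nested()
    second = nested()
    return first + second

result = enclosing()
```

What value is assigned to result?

Step 1: price starts at 5.
Step 2: First call: price = 5 + 10 = 15, returns 15.
Step 3: Second call: price = 15 + 10 = 25, returns 25.
Step 4: result = 15 + 25 = 40

The answer is 40.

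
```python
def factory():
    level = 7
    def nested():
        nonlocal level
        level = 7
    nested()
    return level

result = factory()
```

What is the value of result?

Step 1: factory() sets level = 7.
Step 2: nested() uses nonlocal to reassign level = 7.
Step 3: result = 7

The answer is 7.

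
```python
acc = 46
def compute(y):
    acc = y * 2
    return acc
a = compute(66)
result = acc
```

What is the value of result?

Step 1: Global acc = 46.
Step 2: compute(66) creates local acc = 66 * 2 = 132.
Step 3: Global acc unchanged because no global keyword. result = 46

The answer is 46.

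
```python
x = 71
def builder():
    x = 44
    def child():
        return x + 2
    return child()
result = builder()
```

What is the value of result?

Step 1: builder() shadows global x with x = 44.
Step 2: child() finds x = 44 in enclosing scope, computes 44 + 2 = 46.
Step 3: result = 46

The answer is 46.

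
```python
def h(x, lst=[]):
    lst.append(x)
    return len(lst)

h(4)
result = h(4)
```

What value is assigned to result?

Step 1: Mutable default list persists between calls.
Step 2: First call: lst = [4], len = 1. Second call: lst = [4, 4], len = 2.
Step 3: result = 2

The answer is 2.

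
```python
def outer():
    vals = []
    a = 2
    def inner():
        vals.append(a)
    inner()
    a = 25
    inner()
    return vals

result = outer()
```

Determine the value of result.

Step 1: a = 2. inner() appends current a to vals.
Step 2: First inner(): appends 2. Then a = 25.
Step 3: Second inner(): appends 25 (closure sees updated a). result = [2, 25]

The answer is [2, 25].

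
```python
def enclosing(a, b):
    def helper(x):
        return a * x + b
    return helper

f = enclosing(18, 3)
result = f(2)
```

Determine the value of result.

Step 1: enclosing(18, 3) captures a = 18, b = 3.
Step 2: f(2) computes 18 * 2 + 3 = 39.
Step 3: result = 39

The answer is 39.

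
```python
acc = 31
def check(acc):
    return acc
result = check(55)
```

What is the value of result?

Step 1: Global acc = 31.
Step 2: check(55) takes parameter acc = 55, which shadows the global.
Step 3: result = 55

The answer is 55.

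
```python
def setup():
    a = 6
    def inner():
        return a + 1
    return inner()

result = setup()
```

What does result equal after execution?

Step 1: setup() defines a = 6.
Step 2: inner() reads a = 6 from enclosing scope, returns 6 + 1 = 7.
Step 3: result = 7

The answer is 7.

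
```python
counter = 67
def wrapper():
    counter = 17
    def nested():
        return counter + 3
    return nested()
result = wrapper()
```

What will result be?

Step 1: wrapper() shadows global counter with counter = 17.
Step 2: nested() finds counter = 17 in enclosing scope, computes 17 + 3 = 20.
Step 3: result = 20

The answer is 20.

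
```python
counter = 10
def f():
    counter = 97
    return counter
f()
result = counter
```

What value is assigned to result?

Step 1: counter = 10 globally.
Step 2: f() creates a LOCAL counter = 97 (no global keyword!).
Step 3: The global counter is unchanged. result = 10

The answer is 10.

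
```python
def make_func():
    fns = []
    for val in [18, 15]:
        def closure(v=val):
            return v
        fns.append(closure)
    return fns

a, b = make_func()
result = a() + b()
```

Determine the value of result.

Step 1: Default argument v=val captures val at each iteration.
Step 2: a() returns 18 (captured at first iteration), b() returns 15 (captured at second).
Step 3: result = 18 + 15 = 33

The answer is 33.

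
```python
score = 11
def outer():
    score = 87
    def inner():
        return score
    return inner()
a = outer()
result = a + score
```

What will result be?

Step 1: outer() has local score = 87. inner() reads from enclosing.
Step 2: outer() returns 87. Global score = 11 unchanged.
Step 3: result = 87 + 11 = 98

The answer is 98.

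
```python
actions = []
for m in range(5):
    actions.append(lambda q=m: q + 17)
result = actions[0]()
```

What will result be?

Step 1: Default argument q=m captures m's value at definition time.
Step 2: actions[0] was defined when m = 0, so q defaults to 0.
Step 3: result = 0 + 17 = 17 (default arg fixes the late binding issue)

The answer is 17.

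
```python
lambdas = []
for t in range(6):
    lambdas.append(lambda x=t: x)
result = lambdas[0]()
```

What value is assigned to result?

Step 1: Default argument x=t captures t's value at each iteration.
Step 2: lambdas[0] captured x = 0 when t was 0.
Step 3: result = 0

The answer is 0.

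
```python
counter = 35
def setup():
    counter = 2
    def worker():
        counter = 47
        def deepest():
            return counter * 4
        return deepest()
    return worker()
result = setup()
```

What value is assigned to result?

Step 1: deepest() looks up counter through LEGB: not local, finds counter = 47 in enclosing worker().
Step 2: Returns 47 * 4 = 188.
Step 3: result = 188

The answer is 188.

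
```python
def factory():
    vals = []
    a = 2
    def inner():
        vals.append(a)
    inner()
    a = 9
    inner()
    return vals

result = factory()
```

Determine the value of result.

Step 1: a = 2. inner() appends current a to vals.
Step 2: First inner(): appends 2. Then a = 9.
Step 3: Second inner(): appends 9 (closure sees updated a). result = [2, 9]

The answer is [2, 9].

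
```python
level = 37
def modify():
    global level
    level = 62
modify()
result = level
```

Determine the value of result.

Step 1: level = 37 globally.
Step 2: modify() declares global level and sets it to 62.
Step 3: After modify(), global level = 62. result = 62

The answer is 62.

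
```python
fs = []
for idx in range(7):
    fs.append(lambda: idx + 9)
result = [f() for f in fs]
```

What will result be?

Step 1: All lambdas capture idx by reference. After the loop, idx = 6.
Step 2: Each call returns 6 + 9 = 15.
Step 3: result = [15, 15, 15, 15, 15, 15, 15]

The answer is [15, 15, 15, 15, 15, 15, 15].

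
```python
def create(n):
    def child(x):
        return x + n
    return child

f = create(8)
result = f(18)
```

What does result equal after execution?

Step 1: create(8) creates a closure that captures n = 8.
Step 2: f(18) calls the closure with x = 18, returning 18 + 8 = 26.
Step 3: result = 26

The answer is 26.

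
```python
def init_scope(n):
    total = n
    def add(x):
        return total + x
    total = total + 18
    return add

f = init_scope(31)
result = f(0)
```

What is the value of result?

Step 1: init_scope(31) sets total = 31, then total = 31 + 18 = 49.
Step 2: Closures capture by reference, so add sees total = 49.
Step 3: f(0) returns 49 + 0 = 49

The answer is 49.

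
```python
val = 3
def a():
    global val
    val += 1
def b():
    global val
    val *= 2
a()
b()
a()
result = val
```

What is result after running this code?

Step 1: val = 3.
Step 2: a(): val = 3 + 1 = 4.
Step 3: b(): val = 4 * 2 = 8.
Step 4: a(): val = 8 + 1 = 9

The answer is 9.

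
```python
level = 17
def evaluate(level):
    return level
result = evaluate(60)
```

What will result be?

Step 1: Global level = 17.
Step 2: evaluate(60) takes parameter level = 60, which shadows the global.
Step 3: result = 60

The answer is 60.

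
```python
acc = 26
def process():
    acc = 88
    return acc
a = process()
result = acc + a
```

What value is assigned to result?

Step 1: Global acc = 26. process() returns local acc = 88.
Step 2: a = 88. Global acc still = 26.
Step 3: result = 26 + 88 = 114

The answer is 114.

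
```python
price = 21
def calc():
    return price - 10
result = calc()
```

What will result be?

Step 1: price = 21 is defined globally.
Step 2: calc() looks up price from global scope = 21, then computes 21 - 10 = 11.
Step 3: result = 11

The answer is 11.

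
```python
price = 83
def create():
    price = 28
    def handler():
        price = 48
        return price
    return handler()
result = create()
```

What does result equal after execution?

Step 1: Three scopes define price: global (83), create (28), handler (48).
Step 2: handler() has its own local price = 48, which shadows both enclosing and global.
Step 3: result = 48 (local wins in LEGB)

The answer is 48.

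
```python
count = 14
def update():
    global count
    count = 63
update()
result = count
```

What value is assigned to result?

Step 1: count = 14 globally.
Step 2: update() declares global count and sets it to 63.
Step 3: After update(), global count = 63. result = 63

The answer is 63.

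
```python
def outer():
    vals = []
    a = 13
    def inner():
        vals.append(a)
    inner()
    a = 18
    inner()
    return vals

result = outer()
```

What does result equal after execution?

Step 1: a = 13. inner() appends current a to vals.
Step 2: First inner(): appends 13. Then a = 18.
Step 3: Second inner(): appends 18 (closure sees updated a). result = [13, 18]

The answer is [13, 18].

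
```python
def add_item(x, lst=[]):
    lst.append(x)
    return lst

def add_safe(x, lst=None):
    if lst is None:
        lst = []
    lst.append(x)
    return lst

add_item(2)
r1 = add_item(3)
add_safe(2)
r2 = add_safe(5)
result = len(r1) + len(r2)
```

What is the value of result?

Step 1: add_item shares mutable default: after 2 calls, lst = [2, 3], len = 2.
Step 2: add_safe creates fresh list each time: r2 = [5], len = 1.
Step 3: result = 2 + 1 = 3

The answer is 3.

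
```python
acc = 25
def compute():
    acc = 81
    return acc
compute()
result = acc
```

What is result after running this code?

Step 1: Global acc = 25.
Step 2: compute() creates local acc = 81 (shadow, not modification).
Step 3: After compute() returns, global acc is unchanged. result = 25

The answer is 25.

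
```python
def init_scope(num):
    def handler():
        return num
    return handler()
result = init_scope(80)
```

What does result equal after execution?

Step 1: init_scope(80) binds parameter num = 80.
Step 2: handler() looks up num in enclosing scope and finds the parameter num = 80.
Step 3: result = 80

The answer is 80.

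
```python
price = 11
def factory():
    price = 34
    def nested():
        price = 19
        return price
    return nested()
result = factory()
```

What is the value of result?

Step 1: Three scopes define price: global (11), factory (34), nested (19).
Step 2: nested() has its own local price = 19, which shadows both enclosing and global.
Step 3: result = 19 (local wins in LEGB)

The answer is 19.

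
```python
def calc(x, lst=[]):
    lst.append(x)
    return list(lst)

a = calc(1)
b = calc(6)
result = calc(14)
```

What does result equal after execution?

Step 1: Default list is shared. list() creates copies for return values.
Step 2: Internal list grows: [1] -> [1, 6] -> [1, 6, 14].
Step 3: result = [1, 6, 14]

The answer is [1, 6, 14].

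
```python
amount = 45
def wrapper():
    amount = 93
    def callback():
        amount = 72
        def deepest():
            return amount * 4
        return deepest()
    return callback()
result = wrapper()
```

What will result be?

Step 1: deepest() looks up amount through LEGB: not local, finds amount = 72 in enclosing callback().
Step 2: Returns 72 * 4 = 288.
Step 3: result = 288

The answer is 288.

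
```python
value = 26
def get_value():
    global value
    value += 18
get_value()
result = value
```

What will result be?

Step 1: value = 26 globally.
Step 2: get_value() modifies global value: value += 18 = 44.
Step 3: result = 44

The answer is 44.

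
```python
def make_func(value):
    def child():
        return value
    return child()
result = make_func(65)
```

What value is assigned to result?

Step 1: make_func(65) binds parameter value = 65.
Step 2: child() looks up value in enclosing scope and finds the parameter value = 65.
Step 3: result = 65

The answer is 65.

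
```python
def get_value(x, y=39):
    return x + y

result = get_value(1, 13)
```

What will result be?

Step 1: get_value(1, 13) overrides default y with 13.
Step 2: Returns 1 + 13 = 14.
Step 3: result = 14

The answer is 14.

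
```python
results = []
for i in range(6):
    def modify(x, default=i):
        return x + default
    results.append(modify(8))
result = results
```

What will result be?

Step 1: Default argument default=i is evaluated at function definition time.
Step 2: Each iteration creates modify with default = current i value.
Step 3: modify(8) returns 8 + default. results = [8, 9, 10, 11, 12, 13]

The answer is [8, 9, 10, 11, 12, 13].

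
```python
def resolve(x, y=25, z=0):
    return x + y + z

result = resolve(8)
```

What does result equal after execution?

Step 1: resolve(8) uses defaults y = 25, z = 0.
Step 2: Returns 8 + 25 + 0 = 33.
Step 3: result = 33

The answer is 33.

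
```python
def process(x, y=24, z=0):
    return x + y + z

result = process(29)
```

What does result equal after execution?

Step 1: process(29) uses defaults y = 24, z = 0.
Step 2: Returns 29 + 24 + 0 = 53.
Step 3: result = 53

The answer is 53.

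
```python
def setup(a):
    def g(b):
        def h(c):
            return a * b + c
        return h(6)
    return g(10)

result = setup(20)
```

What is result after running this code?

Step 1: a = 20, b = 10, c = 6.
Step 2: h() computes a * b + c = 20 * 10 + 6 = 206.
Step 3: result = 206

The answer is 206.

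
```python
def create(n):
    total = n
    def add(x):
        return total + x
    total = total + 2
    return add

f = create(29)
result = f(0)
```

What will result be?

Step 1: create(29) sets total = 29, then total = 29 + 2 = 31.
Step 2: Closures capture by reference, so add sees total = 31.
Step 3: f(0) returns 31 + 0 = 31

The answer is 31.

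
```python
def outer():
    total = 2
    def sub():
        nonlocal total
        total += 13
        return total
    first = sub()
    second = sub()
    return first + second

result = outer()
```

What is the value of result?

Step 1: total starts at 2.
Step 2: First call: total = 2 + 13 = 15, returns 15.
Step 3: Second call: total = 15 + 13 = 28, returns 28.
Step 4: result = 15 + 28 = 43

The answer is 43.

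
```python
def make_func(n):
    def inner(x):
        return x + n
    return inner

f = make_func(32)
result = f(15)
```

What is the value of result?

Step 1: make_func(32) creates a closure that captures n = 32.
Step 2: f(15) calls the closure with x = 15, returning 15 + 32 = 47.
Step 3: result = 47

The answer is 47.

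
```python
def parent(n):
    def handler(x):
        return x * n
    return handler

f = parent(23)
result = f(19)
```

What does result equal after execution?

Step 1: parent(23) creates a closure capturing n = 23.
Step 2: f(19) computes 19 * 23 = 437.
Step 3: result = 437

The answer is 437.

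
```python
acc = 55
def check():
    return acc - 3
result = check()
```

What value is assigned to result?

Step 1: acc = 55 is defined globally.
Step 2: check() looks up acc from global scope = 55, then computes 55 - 3 = 52.
Step 3: result = 52

The answer is 52.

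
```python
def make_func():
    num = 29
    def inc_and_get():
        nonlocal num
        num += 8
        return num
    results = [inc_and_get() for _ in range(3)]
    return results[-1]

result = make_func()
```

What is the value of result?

Step 1: num = 29.
Step 2: Three calls to inc_and_get(), each adding 8.
Step 3: Last value = 29 + 8 * 3 = 53

The answer is 53.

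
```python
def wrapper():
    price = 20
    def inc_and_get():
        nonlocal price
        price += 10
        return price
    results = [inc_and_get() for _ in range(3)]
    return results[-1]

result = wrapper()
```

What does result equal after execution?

Step 1: price = 20.
Step 2: Three calls to inc_and_get(), each adding 10.
Step 3: Last value = 20 + 10 * 3 = 50

The answer is 50.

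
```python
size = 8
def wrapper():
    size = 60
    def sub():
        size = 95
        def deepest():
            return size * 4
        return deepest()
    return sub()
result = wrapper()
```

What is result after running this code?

Step 1: deepest() looks up size through LEGB: not local, finds size = 95 in enclosing sub().
Step 2: Returns 95 * 4 = 380.
Step 3: result = 380

The answer is 380.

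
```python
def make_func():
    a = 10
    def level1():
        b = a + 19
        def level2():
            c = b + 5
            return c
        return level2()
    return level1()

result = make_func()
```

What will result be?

Step 1: a = 10. b = a + 19 = 29.
Step 2: c = b + 5 = 29 + 5 = 34.
Step 3: result = 34

The answer is 34.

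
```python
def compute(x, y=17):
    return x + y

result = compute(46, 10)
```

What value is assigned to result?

Step 1: compute(46, 10) overrides default y with 10.
Step 2: Returns 46 + 10 = 56.
Step 3: result = 56

The answer is 56.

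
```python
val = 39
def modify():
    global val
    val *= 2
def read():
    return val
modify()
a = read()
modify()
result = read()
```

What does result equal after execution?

Step 1: val = 39.
Step 2: First modify(): val = 39 * 2 = 78.
Step 3: Second modify(): val = 78 * 2 = 156.
Step 4: read() returns 156

The answer is 156.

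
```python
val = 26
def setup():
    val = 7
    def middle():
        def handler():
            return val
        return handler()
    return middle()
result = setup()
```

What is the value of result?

Step 1: setup() defines val = 7. middle() and handler() have no local val.
Step 2: handler() checks local (none), enclosing middle() (none), enclosing setup() and finds val = 7.
Step 3: result = 7

The answer is 7.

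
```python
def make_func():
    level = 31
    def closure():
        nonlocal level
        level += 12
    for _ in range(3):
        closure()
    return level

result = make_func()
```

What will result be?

Step 1: level = 31.
Step 2: closure() is called 3 times in a loop, each adding 12 via nonlocal.
Step 3: level = 31 + 12 * 3 = 67

The answer is 67.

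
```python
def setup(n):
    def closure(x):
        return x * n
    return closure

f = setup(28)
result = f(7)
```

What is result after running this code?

Step 1: setup(28) creates a closure capturing n = 28.
Step 2: f(7) computes 7 * 28 = 196.
Step 3: result = 196

The answer is 196.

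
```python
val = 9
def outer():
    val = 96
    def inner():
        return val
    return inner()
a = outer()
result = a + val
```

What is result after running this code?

Step 1: outer() has local val = 96. inner() reads from enclosing.
Step 2: outer() returns 96. Global val = 9 unchanged.
Step 3: result = 96 + 9 = 105

The answer is 105.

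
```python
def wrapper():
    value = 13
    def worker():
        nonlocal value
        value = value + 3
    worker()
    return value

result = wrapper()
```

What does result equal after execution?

Step 1: wrapper() sets value = 13.
Step 2: worker() uses nonlocal to modify value in wrapper's scope: value = 13 + 3 = 16.
Step 3: wrapper() returns the modified value = 16

The answer is 16.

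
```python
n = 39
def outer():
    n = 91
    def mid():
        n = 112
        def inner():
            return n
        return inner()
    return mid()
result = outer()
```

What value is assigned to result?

Step 1: Three levels of shadowing: global 39, outer 91, mid 112.
Step 2: inner() finds n = 112 in enclosing mid() scope.
Step 3: result = 112

The answer is 112.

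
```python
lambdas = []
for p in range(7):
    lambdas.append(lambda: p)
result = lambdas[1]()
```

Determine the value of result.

Step 1: The loop creates 7 lambdas, all referencing the same variable p.
Step 2: After the loop, p = 6 (final value).
Step 3: lambdas[1]() looks up p at call time and finds 6. This is the late binding gotcha. result = 6

The answer is 6.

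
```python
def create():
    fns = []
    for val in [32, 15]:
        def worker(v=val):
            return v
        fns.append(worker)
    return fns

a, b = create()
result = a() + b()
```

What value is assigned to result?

Step 1: Default argument v=val captures val at each iteration.
Step 2: a() returns 32 (captured at first iteration), b() returns 15 (captured at second).
Step 3: result = 32 + 15 = 47

The answer is 47.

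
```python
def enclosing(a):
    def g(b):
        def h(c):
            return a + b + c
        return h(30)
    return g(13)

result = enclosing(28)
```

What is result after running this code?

Step 1: a = 28, b = 13, c = 30 across three nested scopes.
Step 2: h() accesses all three via LEGB rule.
Step 3: result = 28 + 13 + 30 = 71

The answer is 71.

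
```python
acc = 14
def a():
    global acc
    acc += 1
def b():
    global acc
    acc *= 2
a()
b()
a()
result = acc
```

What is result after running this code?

Step 1: acc = 14.
Step 2: a(): acc = 14 + 1 = 15.
Step 3: b(): acc = 15 * 2 = 30.
Step 4: a(): acc = 30 + 1 = 31

The answer is 31.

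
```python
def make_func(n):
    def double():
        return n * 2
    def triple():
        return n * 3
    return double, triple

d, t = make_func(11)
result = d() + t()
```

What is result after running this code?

Step 1: Both closures capture the same n = 11.
Step 2: d() = 11 * 2 = 22, t() = 11 * 3 = 33.
Step 3: result = 22 + 33 = 55

The answer is 55.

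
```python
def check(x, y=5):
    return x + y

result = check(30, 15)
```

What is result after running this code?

Step 1: check(30, 15) overrides default y with 15.
Step 2: Returns 30 + 15 = 45.
Step 3: result = 45

The answer is 45.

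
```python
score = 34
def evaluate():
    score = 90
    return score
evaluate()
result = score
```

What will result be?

Step 1: score = 34 globally.
Step 2: evaluate() creates a LOCAL score = 90 (no global keyword!).
Step 3: The global score is unchanged. result = 34

The answer is 34.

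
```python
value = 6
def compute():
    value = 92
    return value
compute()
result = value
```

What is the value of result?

Step 1: value = 6 globally.
Step 2: compute() creates a LOCAL value = 92 (no global keyword!).
Step 3: The global value is unchanged. result = 6

The answer is 6.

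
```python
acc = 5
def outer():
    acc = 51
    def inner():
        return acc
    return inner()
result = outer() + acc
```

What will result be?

Step 1: Global acc = 5. outer() shadows with acc = 51.
Step 2: inner() returns enclosing acc = 51. outer() = 51.
Step 3: result = 51 + global acc (5) = 56

The answer is 56.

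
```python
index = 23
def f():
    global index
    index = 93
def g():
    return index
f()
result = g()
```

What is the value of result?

Step 1: index = 23.
Step 2: f() sets global index = 93.
Step 3: g() reads global index = 93. result = 93

The answer is 93.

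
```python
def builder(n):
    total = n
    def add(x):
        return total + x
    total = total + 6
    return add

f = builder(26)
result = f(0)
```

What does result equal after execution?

Step 1: builder(26) sets total = 26, then total = 26 + 6 = 32.
Step 2: Closures capture by reference, so add sees total = 32.
Step 3: f(0) returns 32 + 0 = 32

The answer is 32.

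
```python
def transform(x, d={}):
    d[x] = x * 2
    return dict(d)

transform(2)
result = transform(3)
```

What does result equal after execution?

Step 1: Mutable default dict is shared across calls.
Step 2: First call adds 2: 4. Second call adds 3: 6.
Step 3: result = {2: 4, 3: 6}

The answer is {2: 4, 3: 6}.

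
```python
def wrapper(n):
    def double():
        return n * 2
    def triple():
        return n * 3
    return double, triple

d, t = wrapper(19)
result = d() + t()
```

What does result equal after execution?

Step 1: Both closures capture the same n = 19.
Step 2: d() = 19 * 2 = 38, t() = 19 * 3 = 57.
Step 3: result = 38 + 57 = 95

The answer is 95.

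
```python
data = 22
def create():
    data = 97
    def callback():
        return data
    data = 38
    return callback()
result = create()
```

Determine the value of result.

Step 1: create() sets data = 97, then later data = 38.
Step 2: callback() is called after data is reassigned to 38. Closures capture variables by reference, not by value.
Step 3: result = 38

The answer is 38.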